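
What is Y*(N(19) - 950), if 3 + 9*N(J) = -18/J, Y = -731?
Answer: 39601925/57 ≈ 6.9477e+5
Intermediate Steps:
N(J) = -⅓ - 2/J (N(J) = -⅓ + (-18/J)/9 = -⅓ - 2/J)
Y*(N(19) - 950) = -731*((⅓)*(-6 - 1*19)/19 - 950) = -731*((⅓)*(1/19)*(-6 - 19) - 950) = -731*((⅓)*(1/19)*(-25) - 950) = -731*(-25/57 - 950) = -731*(-54175/57) = 39601925/57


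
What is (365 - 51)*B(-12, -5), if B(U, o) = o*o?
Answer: 7850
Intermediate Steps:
B(U, o) = o²
(365 - 51)*B(-12, -5) = (365 - 51)*(-5)² = 314*25 = 7850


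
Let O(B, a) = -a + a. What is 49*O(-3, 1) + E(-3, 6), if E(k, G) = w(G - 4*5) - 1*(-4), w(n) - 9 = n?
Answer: -1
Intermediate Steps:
w(n) = 9 + n
O(B, a) = 0
E(k, G) = -7 + G (E(k, G) = (9 + (G - 4*5)) - 1*(-4) = (9 + (G - 20)) + 4 = (9 + (-20 + G)) + 4 = (-11 + G) + 4 = -7 + G)
49*O(-3, 1) + E(-3, 6) = 49*0 + (-7 + 6) = 0 - 1 = -1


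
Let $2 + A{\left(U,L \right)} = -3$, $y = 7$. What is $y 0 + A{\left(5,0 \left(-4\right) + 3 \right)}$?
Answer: $-5$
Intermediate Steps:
$A{\left(U,L \right)} = -5$ ($A{\left(U,L \right)} = -2 - 3 = -5$)
$y 0 + A{\left(5,0 \left(-4\right) + 3 \right)} = 7 \cdot 0 - 5 = 0 - 5 = -5$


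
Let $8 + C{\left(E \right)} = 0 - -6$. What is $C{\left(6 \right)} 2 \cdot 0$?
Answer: $0$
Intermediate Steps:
$C{\left(E \right)} = -2$ ($C{\left(E \right)} = -8 + \left(0 - -6\right) = -8 + \left(0 + 6\right) = -8 + 6 = -2$)
$C{\left(6 \right)} 2 \cdot 0 = \left(-2\right) 2 \cdot 0 = \left(-4\right) 0 = 0$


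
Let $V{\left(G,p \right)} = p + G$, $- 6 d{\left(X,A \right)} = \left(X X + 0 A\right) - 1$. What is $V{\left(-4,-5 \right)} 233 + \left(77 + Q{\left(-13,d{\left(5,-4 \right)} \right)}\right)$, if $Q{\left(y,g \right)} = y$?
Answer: $-2033$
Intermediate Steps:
$d{\left(X,A \right)} = \frac{1}{6} - \frac{X^{2}}{6}$ ($d{\left(X,A \right)} = - \frac{\left(X X + 0 A\right) - 1}{6} = - \frac{\left(X^{2} + 0\right) - 1}{6} = - \frac{X^{2} - 1}{6} = - \frac{-1 + X^{2}}{6} = \frac{1}{6} - \frac{X^{2}}{6}$)
$V{\left(G,p \right)} = G + p$
$V{\left(-4,-5 \right)} 233 + \left(77 + Q{\left(-13,d{\left(5,-4 \right)} \right)}\right) = \left(-4 - 5\right) 233 + \left(77 - 13\right) = \left(-9\right) 233 + 64 = -2097 + 64 = -2033$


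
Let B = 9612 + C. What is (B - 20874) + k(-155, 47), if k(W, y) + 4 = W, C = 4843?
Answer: -6578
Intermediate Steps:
k(W, y) = -4 + W
B = 14455 (B = 9612 + 4843 = 14455)
(B - 20874) + k(-155, 47) = (14455 - 20874) + (-4 - 155) = -6419 - 159 = -6578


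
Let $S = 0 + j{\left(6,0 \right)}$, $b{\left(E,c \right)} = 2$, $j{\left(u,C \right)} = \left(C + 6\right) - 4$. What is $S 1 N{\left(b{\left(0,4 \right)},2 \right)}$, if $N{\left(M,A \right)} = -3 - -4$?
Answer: $2$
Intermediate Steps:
$j{\left(u,C \right)} = 2 + C$ ($j{\left(u,C \right)} = \left(6 + C\right) - 4 = 2 + C$)
$N{\left(M,A \right)} = 1$ ($N{\left(M,A \right)} = -3 + 4 = 1$)
$S = 2$ ($S = 0 + \left(2 + 0\right) = 0 + 2 = 2$)
$S 1 N{\left(b{\left(0,4 \right)},2 \right)} = 2 \cdot 1 \cdot 1 = 2 \cdot 1 = 2$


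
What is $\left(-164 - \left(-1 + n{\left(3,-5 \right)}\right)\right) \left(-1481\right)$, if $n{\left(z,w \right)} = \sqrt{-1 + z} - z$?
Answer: $236960 + 1481 \sqrt{2} \approx 2.3905 \cdot 10^{5}$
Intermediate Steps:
$\left(-164 - \left(-1 + n{\left(3,-5 \right)}\right)\right) \left(-1481\right) = \left(-164 - \left(-1 + \left(\sqrt{-1 + 3} - 3\right)\right)\right) \left(-1481\right) = \left(-164 - \left(-1 - \left(3 - \sqrt{2}\right)\right)\right) \left(-1481\right) = \left(-164 - \left(-4 + \sqrt{2}\right)\right) \left(-1481\right) = \left(-164 + \left(4 - \sqrt{2}\right)\right) \left(-1481\right) = \left(-160 - \sqrt{2}\right) \left(-1481\right) = 236960 + 1481 \sqrt{2}$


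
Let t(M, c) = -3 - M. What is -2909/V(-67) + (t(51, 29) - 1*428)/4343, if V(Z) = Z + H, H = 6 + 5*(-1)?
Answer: 12601975/286638 ≈ 43.965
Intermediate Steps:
H = 1 (H = 6 - 5 = 1)
V(Z) = 1 + Z (V(Z) = Z + 1 = 1 + Z)
-2909/V(-67) + (t(51, 29) - 1*428)/4343 = -2909/(1 - 67) + ((-3 - 1*51) - 1*428)/4343 = -2909/(-66) + ((-3 - 51) - 428)*(1/4343) = -2909*(-1/66) + (-54 - 428)*(1/4343) = 2909/66 - 482*1/4343 = 2909/66 - 482/4343 = 12601975/286638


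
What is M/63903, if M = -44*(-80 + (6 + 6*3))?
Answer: 352/9129 ≈ 0.038558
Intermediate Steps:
M = 2464 (M = -44*(-80 + (6 + 18)) = -44*(-80 + 24) = -44*(-56) = 2464)
M/63903 = 2464/63903 = 2464*(1/63903) = 352/9129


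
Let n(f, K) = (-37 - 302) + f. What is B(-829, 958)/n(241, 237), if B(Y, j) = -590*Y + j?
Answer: -245034/49 ≈ -5000.7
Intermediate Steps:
B(Y, j) = j - 590*Y
n(f, K) = -339 + f
B(-829, 958)/n(241, 237) = (958 - 590*(-829))/(-339 + 241) = (958 + 489110)/(-98) = 490068*(-1/98) = -245034/49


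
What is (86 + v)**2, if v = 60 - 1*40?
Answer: 11236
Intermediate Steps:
v = 20 (v = 60 - 40 = 20)
(86 + v)**2 = (86 + 20)**2 = 106**2 = 11236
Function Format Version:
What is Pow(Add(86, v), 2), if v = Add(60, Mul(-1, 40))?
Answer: 11236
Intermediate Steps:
v = 20 (v = Add(60, -40) = 20)
Pow(Add(86, v), 2) = Pow(Add(86, 20), 2) = Pow(106, 2) = 11236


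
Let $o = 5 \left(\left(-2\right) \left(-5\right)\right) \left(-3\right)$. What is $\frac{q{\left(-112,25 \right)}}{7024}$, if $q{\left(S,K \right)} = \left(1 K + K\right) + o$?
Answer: $- \frac{25}{1756} \approx -0.014237$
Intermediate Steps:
$o = -150$ ($o = 5 \cdot 10 \left(-3\right) = 50 \left(-3\right) = -150$)
$q{\left(S,K \right)} = -150 + 2 K$ ($q{\left(S,K \right)} = \left(1 K + K\right) - 150 = \left(K + K\right) - 150 = 2 K - 150 = -150 + 2 K$)
$\frac{q{\left(-112,25 \right)}}{7024} = \frac{-150 + 2 \cdot 25}{7024} = \left(-150 + 50\right) \frac{1}{7024} = \left(-100\right) \frac{1}{7024} = - \frac{25}{1756}$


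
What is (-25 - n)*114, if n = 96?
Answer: -13794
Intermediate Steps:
(-25 - n)*114 = (-25 - 1*96)*114 = (-25 - 96)*114 = -121*114 = -13794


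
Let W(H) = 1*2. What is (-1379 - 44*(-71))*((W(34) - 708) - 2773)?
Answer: -6070855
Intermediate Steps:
W(H) = 2
(-1379 - 44*(-71))*((W(34) - 708) - 2773) = (-1379 - 44*(-71))*((2 - 708) - 2773) = (-1379 + 3124)*(-706 - 2773) = 1745*(-3479) = -6070855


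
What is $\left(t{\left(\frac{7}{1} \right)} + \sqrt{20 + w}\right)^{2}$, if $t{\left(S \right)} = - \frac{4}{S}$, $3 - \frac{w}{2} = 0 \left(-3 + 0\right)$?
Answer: $\frac{1290}{49} - \frac{8 \sqrt{26}}{7} \approx 20.499$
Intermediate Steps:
$w = 6$ ($w = 6 - 2 \cdot 0 \left(-3 + 0\right) = 6 - 2 \cdot 0 \left(-3\right) = 6 - 0 = 6 + 0 = 6$)
$\left(t{\left(\frac{7}{1} \right)} + \sqrt{20 + w}\right)^{2} = \left(- \frac{4}{7 \cdot 1^{-1}} + \sqrt{20 + 6}\right)^{2} = \left(- \frac{4}{7 \cdot 1} + \sqrt{26}\right)^{2} = \left(- \frac{4}{7} + \sqrt{26}\right)^{2}$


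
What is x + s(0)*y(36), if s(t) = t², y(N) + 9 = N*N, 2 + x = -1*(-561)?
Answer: 559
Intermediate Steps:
x = 559 (x = -2 - 1*(-561) = -2 + 561 = 559)
y(N) = -9 + N² (y(N) = -9 + N*N = -9 + N²)
x + s(0)*y(36) = 559 + 0²*(-9 + 36²) = 559 + 0*(-9 + 1296) = 559 + 0*1287 = 559 + 0 = 559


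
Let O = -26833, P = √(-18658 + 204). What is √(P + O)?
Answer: √(-26833 + I*√18454) ≈ 0.4146 + 163.81*I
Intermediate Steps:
P = I*√18454 (P = √(-18454) = I*√18454 ≈ 135.85*I)
√(P + O) = √(I*√18454 - 26833) = √(-26833 + I*√18454)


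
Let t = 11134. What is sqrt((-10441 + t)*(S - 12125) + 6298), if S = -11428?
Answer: I*sqrt(16315931) ≈ 4039.3*I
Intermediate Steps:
sqrt((-10441 + t)*(S - 12125) + 6298) = sqrt((-10441 + 11134)*(-11428 - 12125) + 6298) = sqrt(693*(-23553) + 6298) = sqrt(-16322229 + 6298) = sqrt(-16315931) = I*sqrt(16315931)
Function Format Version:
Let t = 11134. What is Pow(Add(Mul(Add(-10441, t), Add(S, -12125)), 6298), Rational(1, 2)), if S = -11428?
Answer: Mul(I, Pow(16315931, Rational(1, 2))) ≈ Mul(4039.3, I)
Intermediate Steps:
Pow(Add(Mul(Add(-10441, t), Add(S, -12125)), 6298), Rational(1, 2)) = Pow(Add(Mul(Add(-10441, 11134), Add(-11428, -12125)), 6298), Rational(1, 2)) = Pow(Add(Mul(693, -23553), 6298), Rational(1, 2)) = Pow(Add(-16322229, 6298), Rational(1, 2)) = Pow(-16315931, Rational(1, 2)) = Mul(I, Pow(16315931, Rational(1, 2)))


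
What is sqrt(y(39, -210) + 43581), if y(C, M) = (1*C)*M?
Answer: sqrt(35391) ≈ 188.13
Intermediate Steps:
y(C, M) = C*M
sqrt(y(39, -210) + 43581) = sqrt(39*(-210) + 43581) = sqrt(-8190 + 43581) = sqrt(35391)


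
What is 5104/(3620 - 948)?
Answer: 319/167 ≈ 1.9102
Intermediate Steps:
5104/(3620 - 948) = 5104/2672 = 5104*(1/2672) = 319/167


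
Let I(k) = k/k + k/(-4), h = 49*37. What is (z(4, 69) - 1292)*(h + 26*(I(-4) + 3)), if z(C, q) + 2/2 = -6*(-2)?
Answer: -2488983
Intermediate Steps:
h = 1813
z(C, q) = 11 (z(C, q) = -1 - 6*(-2) = -1 + 12 = 11)
I(k) = 1 - k/4 (I(k) = 1 + k*(-¼) = 1 - k/4)
(z(4, 69) - 1292)*(h + 26*(I(-4) + 3)) = (11 - 1292)*(1813 + 26*((1 - ¼*(-4)) + 3)) = -1281*(1813 + 26*((1 + 1) + 3)) = -1281*(1813 + 26*(2 + 3)) = -1281*(1813 + 26*5) = -1281*(1813 + 130) = -1281*1943 = -2488983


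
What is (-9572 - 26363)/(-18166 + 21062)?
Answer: -35935/2896 ≈ -12.408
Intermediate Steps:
(-9572 - 26363)/(-18166 + 21062) = -35935/2896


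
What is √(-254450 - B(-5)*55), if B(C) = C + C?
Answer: 10*I*√2539 ≈ 503.88*I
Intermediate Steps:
B(C) = 2*C
√(-254450 - B(-5)*55) = √(-254450 - 2*(-5)*55) = √(-254450 - 1*(-10)*55) = √(-254450 + 10*55) = √(-254450 + 550) = √(-253900) = 10*I*√2539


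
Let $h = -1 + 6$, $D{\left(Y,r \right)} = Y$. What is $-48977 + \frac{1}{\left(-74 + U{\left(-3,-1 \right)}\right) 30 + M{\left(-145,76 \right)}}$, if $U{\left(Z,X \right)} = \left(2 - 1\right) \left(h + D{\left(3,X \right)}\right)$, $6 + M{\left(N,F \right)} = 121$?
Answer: $- \frac{91342106}{1865} \approx -48977.0$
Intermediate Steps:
$h = 5$
$M{\left(N,F \right)} = 115$ ($M{\left(N,F \right)} = -6 + 121 = 115$)
$U{\left(Z,X \right)} = 8$ ($U{\left(Z,X \right)} = \left(2 - 1\right) \left(5 + 3\right) = 1 \cdot 8 = 8$)
$-48977 + \frac{1}{\left(-74 + U{\left(-3,-1 \right)}\right) 30 + M{\left(-145,76 \right)}} = -48977 + \frac{1}{\left(-74 + 8\right) 30 + 115} = -48977 + \frac{1}{\left(-66\right) 30 + 115} = -48977 + \frac{1}{-1980 + 115} = -48977 + \frac{1}{-1865} = -48977 - \frac{1}{1865} = - \frac{91342106}{1865}$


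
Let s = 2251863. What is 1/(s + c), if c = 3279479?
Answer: 1/5531342 ≈ 1.8079e-7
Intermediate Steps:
1/(s + c) = 1/(2251863 + 3279479) = 1/5531342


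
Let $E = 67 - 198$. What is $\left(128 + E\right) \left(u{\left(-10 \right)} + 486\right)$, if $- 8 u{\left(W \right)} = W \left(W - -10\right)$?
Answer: $-1458$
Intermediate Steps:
$E = -131$
$u{\left(W \right)} = - \frac{W \left(10 + W\right)}{8}$ ($u{\left(W \right)} = - \frac{W \left(W - -10\right)}{8} = - \frac{W \left(W + \left(-1 + 11\right)\right)}{8} = - \frac{W \left(W + 10\right)}{8} = - \frac{W \left(10 + W\right)}{8}$)
$\left(128 + E\right) \left(u{\left(-10 \right)} + 486\right) = \left(128 - 131\right) \left(\left(- \frac{1}{8}\right) \left(-10\right) \left(10 - 10\right) + 486\right) = - 3 \left(\left(- \frac{1}{8}\right) \left(-10\right) 0 + 486\right) = - 3 \left(0 + 486\right) = \left(-3\right) 486 = -1458$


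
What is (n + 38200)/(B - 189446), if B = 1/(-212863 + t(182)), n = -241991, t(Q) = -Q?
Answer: 43416653595/40360523071 ≈ 1.0757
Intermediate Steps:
B = -1/213045 (B = 1/(-212863 - 1*182) = 1/(-212863 - 182) = 1/(-213045) = -1/213045 ≈ -4.6938e-6)
(n + 38200)/(B - 189446) = (-241991 + 38200)/(-1/213045 - 189446) = -203791/(-40360523071/213045) = -203791*(-213045/40360523071) = 43416653595/40360523071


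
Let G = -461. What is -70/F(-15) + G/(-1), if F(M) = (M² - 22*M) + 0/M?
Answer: 51157/111 ≈ 460.87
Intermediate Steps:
F(M) = M² - 22*M (F(M) = (M² - 22*M) + 0 = M² - 22*M)
-70/F(-15) + G/(-1) = -70*(-1/(15*(-22 - 15))) - 461/(-1) = -70/((-15*(-37))) - 461*(-1) = -70/555 + 461 = -70*1/555 + 461 = -14/111 + 461 = 51157/111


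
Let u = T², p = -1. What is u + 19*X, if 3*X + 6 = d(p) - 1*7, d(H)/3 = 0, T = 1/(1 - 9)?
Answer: -15805/192 ≈ -82.318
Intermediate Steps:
T = -⅛ (T = 1/(-8) = -⅛ ≈ -0.12500)
u = 1/64 (u = (-⅛)² = 1/64 ≈ 0.015625)
d(H) = 0 (d(H) = 3*0 = 0)
X = -13/3 (X = -2 + (0 - 1*7)/3 = -2 + (0 - 7)/3 = -2 + (⅓)*(-7) = -2 - 7/3 = -13/3 ≈ -4.3333)
u + 19*X = 1/64 + 19*(-13/3) = 1/64 - 247/3 = -15805/192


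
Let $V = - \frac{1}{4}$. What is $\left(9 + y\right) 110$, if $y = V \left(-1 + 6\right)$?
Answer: $\frac{1705}{2} \approx 852.5$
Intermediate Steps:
$V = - \frac{1}{4}$ ($V = \left(-1\right) \frac{1}{4} = - \frac{1}{4} \approx -0.25$)
$y = - \frac{5}{4}$ ($y = - \frac{-1 + 6}{4} = \left(- \frac{1}{4}\right) 5 = - \frac{5}{4} \approx -1.25$)
$\left(9 + y\right) 110 = \left(9 - \frac{5}{4}\right) 110 = \frac{31}{4} \cdot 110 = \frac{1705}{2}$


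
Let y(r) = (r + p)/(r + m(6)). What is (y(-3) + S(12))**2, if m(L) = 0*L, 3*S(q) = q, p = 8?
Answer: 49/9 ≈ 5.4444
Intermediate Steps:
S(q) = q/3
m(L) = 0
y(r) = (8 + r)/r (y(r) = (r + 8)/(r + 0) = (8 + r)/r)
(y(-3) + S(12))**2 = ((8 - 3)/(-3) + (1/3)*12)**2 = (-1/3*5 + 4)**2 = (-5/3 + 4)**2 = (7/3)**2 = 49/9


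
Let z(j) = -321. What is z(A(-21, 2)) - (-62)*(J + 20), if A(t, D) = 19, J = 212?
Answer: 14063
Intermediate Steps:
z(A(-21, 2)) - (-62)*(J + 20) = -321 - (-62)*(212 + 20) = -321 - (-62)*232 = -321 - 1*(-14384) = -321 + 14384 = 14063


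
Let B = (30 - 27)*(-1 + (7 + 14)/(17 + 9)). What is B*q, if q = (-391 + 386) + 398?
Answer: -5895/26 ≈ -226.73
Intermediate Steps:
q = 393 (q = -5 + 398 = 393)
B = -15/26 (B = 3*(-1 + 21/26) = 3*(-5/26) = -15/26 ≈ -0.57692)
B*q = -15/26*393 = -5895/26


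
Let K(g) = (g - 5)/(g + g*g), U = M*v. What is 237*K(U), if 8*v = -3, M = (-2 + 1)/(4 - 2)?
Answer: -97328/19 ≈ -5122.5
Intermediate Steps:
M = -½ (M = -1/2 = -1*½ = -½ ≈ -0.50000)
v = -3/8 (v = (⅛)*(-3) = -3/8 ≈ -0.37500)
U = 3/16 (U = -½*(-3/8) = 3/16 ≈ 0.18750)
K(g) = (-5 + g)/(g + g²)
237*K(U) = 237*((-5 + 3/16)/((3/16)*(1 + 3/16))) = 237*((16/3)*(-77/16)/(19/16)) = 237*((16/3)*(16/19)*(-77/16)) = 237*(-1232/57) = -97328/19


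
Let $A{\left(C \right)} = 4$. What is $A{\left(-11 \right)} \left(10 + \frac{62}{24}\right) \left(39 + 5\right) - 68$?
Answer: $\frac{6440}{3} \approx 2146.7$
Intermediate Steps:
$A{\left(-11 \right)} \left(10 + \frac{62}{24}\right) \left(39 + 5\right) - 68 = 4 \left(10 + \frac{62}{24}\right) \left(39 + 5\right) - 68 = 4 \left(10 + 62 \cdot \frac{1}{24}\right) 44 - 68 = 4 \left(10 + \frac{31}{12}\right) 44 - 68 = 4 \cdot \frac{151}{12} \cdot 44 - 68 = 4 \cdot \frac{1661}{3} - 68 = \frac{6644}{3} - 68 = \frac{6440}{3}$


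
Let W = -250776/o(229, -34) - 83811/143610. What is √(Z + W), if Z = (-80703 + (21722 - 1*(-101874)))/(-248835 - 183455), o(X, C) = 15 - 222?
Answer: √685715063129485458314730/23797780645 ≈ 34.797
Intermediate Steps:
o(X, C) = -207
W = 1333207129/1101010 (W = -250776/(-207) - 83811/143610 = -250776*(-1/207) - 83811*1/143610 = 27864/23 - 27937/47870 = 1333207129/1101010 ≈ 1210.9)
Z = -42893/432290 (Z = (-80703 + (21722 + 101874))/(-432290) = (-80703 + 123596)*(-1/432290) = 42893*(-1/432290) = -42893/432290 ≈ -0.099223)
√(Z + W) = √(-42893/432290 + 1333207129/1101010) = √(28814244208674/23797780645) = √685715063129485458314730/23797780645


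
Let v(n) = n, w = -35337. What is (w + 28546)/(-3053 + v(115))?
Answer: 6791/2938 ≈ 2.3114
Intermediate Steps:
(w + 28546)/(-3053 + v(115)) = (-35337 + 28546)/(-3053 + 115) = -6791/(-2938) = -6791*(-1/2938) = 6791/2938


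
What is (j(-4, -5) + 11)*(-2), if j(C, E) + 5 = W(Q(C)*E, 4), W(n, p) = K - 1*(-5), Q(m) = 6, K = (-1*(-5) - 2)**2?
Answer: -40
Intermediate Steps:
K = 9 (K = (5 - 2)**2 = 3**2 = 9)
W(n, p) = 14 (W(n, p) = 9 - 1*(-5) = 9 + 5 = 14)
j(C, E) = 9 (j(C, E) = -5 + 14 = 9)
(j(-4, -5) + 11)*(-2) = (9 + 11)*(-2) = 20*(-2) = -40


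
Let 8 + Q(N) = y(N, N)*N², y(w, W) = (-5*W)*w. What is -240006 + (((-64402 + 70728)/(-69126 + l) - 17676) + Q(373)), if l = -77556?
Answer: -7098283081293358/73341 ≈ -9.6785e+10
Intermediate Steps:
y(w, W) = -5*W*w
Q(N) = -8 - 5*N⁴ (Q(N) = -8 + (-5*N*N)*N² = -8 + (-5*N²)*N² = -8 - 5*N⁴)
-240006 + (((-64402 + 70728)/(-69126 + l) - 17676) + Q(373)) = -240006 + (((-64402 + 70728)/(-69126 - 77556) - 17676) + (-8 - 5*373⁴)) = -240006 + ((6326/(-146682) - 17676) + (-8 - 5*19356878641)) = -240006 + ((6326*(-1/146682) - 17676) + (-8 - 96784393205)) = -240006 + ((-3163/73341 - 17676) - 96784393213) = -240006 + (-1296378679/73341 - 96784393213) = -240006 - 7098265479013312/73341 = -7098283081293358/73341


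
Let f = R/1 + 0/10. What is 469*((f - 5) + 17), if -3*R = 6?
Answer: 4690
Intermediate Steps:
R = -2 (R = -⅓*6 = -2)
f = -2 (f = -2/1 + 0/10 = -2*1 + 0*(⅒) = -2 + 0 = -2)
469*((f - 5) + 17) = 469*((-2 - 5) + 17) = 469*(-7 + 17) = 469*10 = 4690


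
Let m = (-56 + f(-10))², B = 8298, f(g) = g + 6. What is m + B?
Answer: 11898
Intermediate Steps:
f(g) = 6 + g
m = 3600 (m = (-56 + (6 - 10))² = (-56 - 4)² = (-60)² = 3600)
m + B = 3600 + 8298 = 11898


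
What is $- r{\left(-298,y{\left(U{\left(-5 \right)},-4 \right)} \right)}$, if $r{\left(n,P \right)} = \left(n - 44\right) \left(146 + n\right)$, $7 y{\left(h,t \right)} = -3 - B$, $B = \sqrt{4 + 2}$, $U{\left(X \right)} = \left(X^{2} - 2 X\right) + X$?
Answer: $-51984$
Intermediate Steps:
$U{\left(X \right)} = X^{2} - X$
$B = \sqrt{6} \approx 2.4495$
$y{\left(h,t \right)} = - \frac{3}{7} - \frac{\sqrt{6}}{7}$ ($y{\left(h,t \right)} = \frac{-3 - \sqrt{6}}{7} = - \frac{3}{7} - \frac{\sqrt{6}}{7}$)
$r{\left(n,P \right)} = \left(-44 + n\right) \left(146 + n\right)$
$- r{\left(-298,y{\left(U{\left(-5 \right)},-4 \right)} \right)} = - (-6424 + \left(-298\right)^{2} + 102 \left(-298\right)) = - (-6424 + 88804 - 30396) = \left(-1\right) 51984 = -51984$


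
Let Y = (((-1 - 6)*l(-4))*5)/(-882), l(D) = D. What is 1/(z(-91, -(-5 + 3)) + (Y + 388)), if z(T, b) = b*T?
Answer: 63/12968 ≈ 0.0048581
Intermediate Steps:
z(T, b) = T*b
Y = -10/63 (Y = (((-1 - 6)*(-4))*5)/(-882) = (-7*(-4)*5)*(-1/882) = (28*5)*(-1/882) = 140*(-1/882) = -10/63 ≈ -0.15873)
1/(z(-91, -(-5 + 3)) + (Y + 388)) = 1/(-(-91)*(-5 + 3) + (-10/63 + 388)) = 1/(-(-91)*(-2) + 24434/63) = 1/(-91*2 + 24434/63) = 1/(-182 + 24434/63) = 1/(12968/63) = 63/12968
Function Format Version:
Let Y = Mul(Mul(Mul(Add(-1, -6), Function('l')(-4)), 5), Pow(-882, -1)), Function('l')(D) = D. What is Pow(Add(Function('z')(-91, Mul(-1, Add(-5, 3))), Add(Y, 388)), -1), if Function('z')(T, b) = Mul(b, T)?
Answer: Rational(63, 12968) ≈ 0.0048581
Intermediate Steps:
Function('z')(T, b) = Mul(T, b)
Y = Rational(-10, 63) (Y = Mul(Mul(Mul(Add(-1, -6), -4), 5), Pow(-882, -1)) = Mul(Mul(Mul(-7, -4), 5), Rational(-1, 882)) = Mul(Mul(28, 5), Rational(-1, 882)) = Mul(140, Rational(-1, 882)) = Rational(-10, 63) ≈ -0.15873)
Pow(Add(Function('z')(-91, Mul(-1, Add(-5, 3))), Add(Y, 388)), -1) = Pow(Add(Mul(-91, Mul(-1, Add(-5, 3))), Add(Rational(-10, 63), 388)), -1) = Pow(Add(Mul(-91, Mul(-1, -2)), Rational(24434, 63)), -1) = Pow(Add(Mul(-91, 2), Rational(24434, 63)), -1) = Pow(Add(-182, Rational(24434, 63)), -1) = Pow(Rational(12968, 63), -1) = Rational(63, 12968)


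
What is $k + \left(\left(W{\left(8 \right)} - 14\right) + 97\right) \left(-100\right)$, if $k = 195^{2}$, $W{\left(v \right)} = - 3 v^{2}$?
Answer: $48925$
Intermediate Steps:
$k = 38025$
$k + \left(\left(W{\left(8 \right)} - 14\right) + 97\right) \left(-100\right) = 38025 + \left(\left(- 3 \cdot 8^{2} - 14\right) + 97\right) \left(-100\right) = 38025 + \left(\left(\left(-3\right) 64 - 14\right) + 97\right) \left(-100\right) = 38025 + \left(\left(-192 - 14\right) + 97\right) \left(-100\right) = 38025 + \left(-206 + 97\right) \left(-100\right) = 38025 - -10900 = 38025 + 10900 = 48925$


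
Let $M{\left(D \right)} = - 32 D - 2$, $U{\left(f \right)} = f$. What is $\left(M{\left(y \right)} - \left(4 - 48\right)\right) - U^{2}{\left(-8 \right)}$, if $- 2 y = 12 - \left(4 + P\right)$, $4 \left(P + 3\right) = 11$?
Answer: $110$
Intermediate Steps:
$P = - \frac{1}{4}$ ($P = -3 + \frac{1}{4} \cdot 11 = -3 + \frac{11}{4} = - \frac{1}{4} \approx -0.25$)
$y = - \frac{33}{8}$ ($y = - \frac{12 - \left(4 - \frac{1}{4}\right)}{2} = - \frac{12 - \frac{15}{4}}{2} = \left(- \frac{1}{2}\right) \frac{33}{4} = - \frac{33}{8} \approx -4.125$)
$M{\left(D \right)} = -2 - 32 D$
$\left(M{\left(y \right)} - \left(4 - 48\right)\right) - U^{2}{\left(-8 \right)} = \left(\left(-2 - -132\right) - \left(4 - 48\right)\right) - \left(-8\right)^{2} = \left(\left(-2 + 132\right) - \left(4 - 48\right)\right) - 64 = \left(130 - -44\right) - 64 = \left(130 + 44\right) - 64 = 174 - 64 = 110$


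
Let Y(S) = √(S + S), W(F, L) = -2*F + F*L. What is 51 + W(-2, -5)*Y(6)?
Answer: 51 + 28*√3 ≈ 99.497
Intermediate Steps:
Y(S) = √2*√S (Y(S) = √(2*S) = √2*√S)
51 + W(-2, -5)*Y(6) = 51 + (-2*(-2 - 5))*(√2*√6) = 51 + (-2*(-7))*(2*√3) = 51 + 14*(2*√3) = 51 + 28*√3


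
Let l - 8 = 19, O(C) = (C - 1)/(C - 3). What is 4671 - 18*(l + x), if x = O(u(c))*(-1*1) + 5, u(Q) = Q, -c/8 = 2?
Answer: 78111/19 ≈ 4111.1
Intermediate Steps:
c = -16 (c = -8*2 = -16)
O(C) = (-1 + C)/(-3 + C)
x = 78/19 (x = ((-1 - 16)/(-3 - 16))*(-1*1) + 5 = (-17/(-19))*(-1) + 5 = -1/19*(-17)*(-1) + 5 = (17/19)*(-1) + 5 = -17/19 + 5 = 78/19 ≈ 4.1053)
l = 27 (l = 8 + 19 = 27)
4671 - 18*(l + x) = 4671 - 18*(27 + 78/19) = 4671 - 18*591/19 = 4671 - 10638/19 = 78111/19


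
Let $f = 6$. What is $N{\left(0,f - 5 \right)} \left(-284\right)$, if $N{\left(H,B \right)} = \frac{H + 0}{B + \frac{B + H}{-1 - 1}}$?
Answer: $0$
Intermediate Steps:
$N{\left(H,B \right)} = \frac{H}{\frac{B}{2} - \frac{H}{2}}$ ($N{\left(H,B \right)} = \frac{H}{B + \frac{B + H}{-2}} = \frac{H}{B + \left(B + H\right) \left(- \frac{1}{2}\right)} = \frac{H}{B - \left(\frac{B}{2} + \frac{H}{2}\right)} = \frac{H}{\frac{B}{2} - \frac{H}{2}}$)
$N{\left(0,f - 5 \right)} \left(-284\right) = 2 \cdot 0 \frac{1}{\left(6 - 5\right) - 0} \left(-284\right) = 2 \cdot 0 \frac{1}{\left(6 - 5\right) + 0} \left(-284\right) = 2 \cdot 0 \frac{1}{1 + 0} \left(-284\right) = 2 \cdot 0 \cdot 1^{-1} \left(-284\right) = 2 \cdot 0 \cdot 1 \left(-284\right) = 0 \left(-284\right) = 0$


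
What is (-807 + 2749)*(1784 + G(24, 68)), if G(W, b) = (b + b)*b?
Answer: 21424144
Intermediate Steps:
G(W, b) = 2*b² (G(W, b) = (2*b)*b = 2*b²)
(-807 + 2749)*(1784 + G(24, 68)) = (-807 + 2749)*(1784 + 2*68²) = 1942*(1784 + 2*4624) = 1942*(1784 + 9248) = 1942*11032 = 21424144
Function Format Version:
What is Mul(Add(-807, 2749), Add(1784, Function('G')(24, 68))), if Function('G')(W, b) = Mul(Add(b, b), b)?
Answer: 21424144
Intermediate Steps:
Function('G')(W, b) = Mul(2, Pow(b, 2)) (Function('G')(W, b) = Mul(Mul(2, b), b) = Mul(2, Pow(b, 2)))
Mul(Add(-807, 2749), Add(1784, Function('G')(24, 68))) = Mul(Add(-807, 2749), Add(1784, Mul(2, Pow(68, 2)))) = Mul(1942, Add(1784, Mul(2, 4624))) = Mul(1942, Add(1784, 9248)) = Mul(1942, 11032) = 21424144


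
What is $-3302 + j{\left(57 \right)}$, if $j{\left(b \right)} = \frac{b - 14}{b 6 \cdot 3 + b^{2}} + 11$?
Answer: $- \frac{14068982}{4275} \approx -3291.0$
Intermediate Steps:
$j{\left(b \right)} = 11 + \frac{-14 + b}{b^{2} + 18 b}$ ($j{\left(b \right)} = \frac{-14 + b}{6 b 3 + b^{2}} + 11 = \frac{-14 + b}{18 b + b^{2}} + 11 = \frac{-14 + b}{b^{2} + 18 b} + 11 = 11 + \frac{-14 + b}{b^{2} + 18 b}$)
$-3302 + j{\left(57 \right)} = -3302 + \frac{-14 + 11 \cdot 57^{2} + 199 \cdot 57}{57 \left(18 + 57\right)} = -3302 + \frac{-14 + 11 \cdot 3249 + 11343}{57 \cdot 75} = -3302 + \frac{1}{57} \cdot \frac{1}{75} \left(-14 + 35739 + 11343\right) = -3302 + \frac{1}{57} \cdot \frac{1}{75} \cdot 47068 = -3302 + \frac{47068}{4275} = - \frac{14068982}{4275}$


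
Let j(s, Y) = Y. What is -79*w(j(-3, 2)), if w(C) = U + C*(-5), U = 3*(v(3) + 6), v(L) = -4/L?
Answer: -316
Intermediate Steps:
U = 14 (U = 3*(-4/3 + 6) = 3*(14/3) = 14)
w(C) = 14 - 5*C (w(C) = 14 + C*(-5) = 14 - 5*C)
-79*w(j(-3, 2)) = -79*(14 - 5*2) = -79*(14 - 10) = -79*4 = -316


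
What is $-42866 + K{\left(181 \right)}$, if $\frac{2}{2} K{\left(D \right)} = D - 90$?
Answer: $-42775$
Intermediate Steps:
$K{\left(D \right)} = -90 + D$ ($K{\left(D \right)} = D - 90 = -90 + D$)
$-42866 + K{\left(181 \right)} = -42866 + \left(-90 + 181\right) = -42866 + 91 = -42775$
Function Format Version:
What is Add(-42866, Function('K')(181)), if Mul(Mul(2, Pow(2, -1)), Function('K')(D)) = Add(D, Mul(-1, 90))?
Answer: -42775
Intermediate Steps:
Function('K')(D) = Add(-90, D) (Function('K')(D) = Add(D, Mul(-1, 90)) = Add(D, -90) = Add(-90, D))
Add(-42866, Function('K')(181)) = Add(-42866, Add(-90, 181)) = Add(-42866, 91) = -42775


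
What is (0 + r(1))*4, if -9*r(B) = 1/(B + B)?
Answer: -2/9 ≈ -0.22222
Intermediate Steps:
r(B) = -1/(18*B) (r(B) = -1/(9*(B + B)) = -1/(2*B)/9 = -1/(18*B))
(0 + r(1))*4 = (0 - 1/18/1)*4 = (0 - 1/18*1)*4 = (0 - 1/18)*4 = -1/18*4 = -2/9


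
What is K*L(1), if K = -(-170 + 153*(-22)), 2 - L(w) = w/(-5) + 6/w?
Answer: -67184/5 ≈ -13437.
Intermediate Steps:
L(w) = 2 - 6/w + w/5 (L(w) = 2 - (w/(-5) + 6/w) = 2 - (w*(-⅕) + 6/w) = 2 - (-w/5 + 6/w) = 2 - (6/w - w/5) = 2 + (-6/w + w/5) = 2 - 6/w + w/5)
K = 3536 (K = -(-170 - 3366) = -1*(-3536) = 3536)
K*L(1) = 3536*(2 - 6/1 + (⅕)*1) = 3536*(2 - 6*1 + ⅕) = 3536*(2 - 6 + ⅕) = 3536*(-19/5) = -67184/5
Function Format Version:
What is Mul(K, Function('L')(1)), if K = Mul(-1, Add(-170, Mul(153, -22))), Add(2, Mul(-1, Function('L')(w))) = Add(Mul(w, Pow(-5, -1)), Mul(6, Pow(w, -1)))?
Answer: Rational(-67184, 5) ≈ -13437.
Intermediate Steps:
Function('L')(w) = Add(2, Mul(-6, Pow(w, -1)), Mul(Rational(1, 5), w)) (Function('L')(w) = Add(2, Mul(-1, Add(Mul(w, Pow(-5, -1)), Mul(6, Pow(w, -1))))) = Add(2, Mul(-1, Add(Mul(w, Rational(-1, 5)), Mul(6, Pow(w, -1))))) = Add(2, Mul(-1, Add(Mul(Rational(-1, 5), w), Mul(6, Pow(w, -1))))) = Add(2, Mul(-1, Add(Mul(6, Pow(w, -1)), Mul(Rational(-1, 5), w)))) = Add(2, Add(Mul(-6, Pow(w, -1)), Mul(Rational(1, 5), w))) = Add(2, Mul(-6, Pow(w, -1)), Mul(Rational(1, 5), w)))
K = 3536 (K = Mul(-1, Add(-170, -3366)) = Mul(-1, -3536) = 3536)
Mul(K, Function('L')(1)) = Mul(3536, Add(2, Mul(-6, Pow(1, -1)), Mul(Rational(1, 5), 1))) = Mul(3536, Add(2, Mul(-6, 1), Rational(1, 5))) = Mul(3536, Add(2, -6, Rational(1, 5))) = Mul(3536, Rational(-19, 5)) = Rational(-67184, 5)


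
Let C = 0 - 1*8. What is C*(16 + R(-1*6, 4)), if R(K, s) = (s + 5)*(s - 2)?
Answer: -272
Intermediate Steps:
R(K, s) = (-2 + s)*(5 + s) (R(K, s) = (5 + s)*(-2 + s) = (-2 + s)*(5 + s))
C = -8 (C = 0 - 8 = -8)
C*(16 + R(-1*6, 4)) = -8*(16 + (-10 + 4**2 + 3*4)) = -8*(16 + (-10 + 16 + 12)) = -8*(16 + 18) = -8*34 = -272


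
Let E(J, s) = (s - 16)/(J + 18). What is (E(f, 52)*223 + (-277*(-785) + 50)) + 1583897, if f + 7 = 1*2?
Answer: 23426124/13 ≈ 1.8020e+6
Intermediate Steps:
f = -5 (f = -7 + 1*2 = -7 + 2 = -5)
E(J, s) = (-16 + s)/(18 + J)
(E(f, 52)*223 + (-277*(-785) + 50)) + 1583897 = (((-16 + 52)/(18 - 5))*223 + (-277*(-785) + 50)) + 1583897 = ((36/13)*223 + (217445 + 50)) + 1583897 = (((1/13)*36)*223 + 217495) + 1583897 = ((36/13)*223 + 217495) + 1583897 = (8028/13 + 217495) + 1583897 = 2835463/13 + 1583897 = 23426124/13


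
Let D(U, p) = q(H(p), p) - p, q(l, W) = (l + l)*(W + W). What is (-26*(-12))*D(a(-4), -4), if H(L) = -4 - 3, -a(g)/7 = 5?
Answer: 36192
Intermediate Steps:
a(g) = -35 (a(g) = -7*5 = -35)
H(L) = -7
q(l, W) = 4*W*l (q(l, W) = (2*l)*(2*W) = 4*W*l)
D(U, p) = -29*p (D(U, p) = 4*p*(-7) - p = -28*p - p = -29*p)
(-26*(-12))*D(a(-4), -4) = (-26*(-12))*(-29*(-4)) = 312*116 = 36192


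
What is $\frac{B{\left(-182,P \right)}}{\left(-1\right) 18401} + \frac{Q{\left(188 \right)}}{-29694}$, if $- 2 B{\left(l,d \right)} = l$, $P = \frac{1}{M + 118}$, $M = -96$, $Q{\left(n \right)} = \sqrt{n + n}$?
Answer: $- \frac{91}{18401} - \frac{\sqrt{94}}{14847} \approx -0.0055984$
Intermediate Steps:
$Q{\left(n \right)} = \sqrt{2} \sqrt{n}$ ($Q{\left(n \right)} = \sqrt{2 n} = \sqrt{2} \sqrt{n}$)
$P = \frac{1}{22}$ ($P = \frac{1}{-96 + 118} = \frac{1}{22} \approx 0.045455$)
$B{\left(l,d \right)} = - \frac{l}{2}$
$\frac{B{\left(-182,P \right)}}{\left(-1\right) 18401} + \frac{Q{\left(188 \right)}}{-29694} = \frac{\left(- \frac{1}{2}\right) \left(-182\right)}{\left(-1\right) 18401} + \frac{\sqrt{2} \sqrt{188}}{-29694} = \frac{91}{-18401} + \sqrt{2} \cdot 2 \sqrt{47} \left(- \frac{1}{29694}\right) = 91 \left(- \frac{1}{18401}\right) + 2 \sqrt{94} \left(- \frac{1}{29694}\right) = - \frac{91}{18401} - \frac{\sqrt{94}}{14847}$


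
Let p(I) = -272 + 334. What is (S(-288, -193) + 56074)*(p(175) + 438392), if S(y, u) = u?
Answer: 24501247974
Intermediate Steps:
p(I) = 62
(S(-288, -193) + 56074)*(p(175) + 438392) = (-193 + 56074)*(62 + 438392) = 55881*438454 = 24501247974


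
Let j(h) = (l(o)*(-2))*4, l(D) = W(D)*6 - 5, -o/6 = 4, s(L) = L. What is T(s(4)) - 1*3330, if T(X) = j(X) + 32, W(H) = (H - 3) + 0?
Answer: -1962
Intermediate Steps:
W(H) = -3 + H (W(H) = (-3 + H) + 0 = -3 + H)
o = -24 (o = -6*4 = -24)
l(D) = -23 + 6*D (l(D) = (-3 + D)*6 - 5 = (-18 + 6*D) - 5 = -23 + 6*D)
j(h) = 1336 (j(h) = ((-23 + 6*(-24))*(-2))*4 = ((-23 - 144)*(-2))*4 = -167*(-2)*4 = 334*4 = 1336)
T(X) = 1368 (T(X) = 1336 + 32 = 1368)
T(s(4)) - 1*3330 = 1368 - 1*3330 = 1368 - 3330 = -1962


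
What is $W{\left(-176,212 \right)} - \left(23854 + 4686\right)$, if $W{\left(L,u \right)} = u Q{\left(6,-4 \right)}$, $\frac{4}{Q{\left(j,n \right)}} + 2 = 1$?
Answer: $-29388$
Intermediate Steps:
$Q{\left(j,n \right)} = -4$ ($Q{\left(j,n \right)} = \frac{4}{-2 + 1} = \frac{4}{-1} = 4 \left(-1\right) = -4$)
$W{\left(L,u \right)} = - 4 u$ ($W{\left(L,u \right)} = u \left(-4\right) = - 4 u$)
$W{\left(-176,212 \right)} - \left(23854 + 4686\right) = \left(-4\right) 212 - \left(23854 + 4686\right) = -848 - 28540 = -29388$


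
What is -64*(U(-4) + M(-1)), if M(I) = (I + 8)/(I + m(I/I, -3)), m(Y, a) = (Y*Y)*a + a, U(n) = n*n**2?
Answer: 4160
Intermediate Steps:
U(n) = n**3
m(Y, a) = a + a*Y**2 (m(Y, a) = Y**2*a + a = a*Y**2 + a = a + a*Y**2)
M(I) = (8 + I)/(-6 + I) (M(I) = (I + 8)/(I - 3*(1 + (I/I)**2)) = (8 + I)/(I - 3*(1 + 1**2)) = (8 + I)/(I - 3*(1 + 1)) = (8 + I)/(I - 3*2) = (8 + I)/(I - 6) = (8 + I)/(-6 + I))
-64*(U(-4) + M(-1)) = -64*((-4)**3 + (8 - 1)/(-6 - 1)) = -64*(-64 + 7/(-7)) = -64*(-64 - 1/7*7) = -64*(-64 - 1) = -64*(-65) = 4160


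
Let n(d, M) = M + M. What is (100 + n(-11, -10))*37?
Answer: 2960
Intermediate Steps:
n(d, M) = 2*M
(100 + n(-11, -10))*37 = (100 + 2*(-10))*37 = (100 - 20)*37 = 80*37 = 2960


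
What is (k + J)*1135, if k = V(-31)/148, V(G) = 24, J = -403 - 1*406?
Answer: -33967145/37 ≈ -9.1803e+5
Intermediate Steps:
J = -809 (J = -403 - 406 = -809)
k = 6/37 (k = 24/148 = 24*(1/148) = 6/37 ≈ 0.16216)
(k + J)*1135 = (6/37 - 809)*1135 = -29927/37*1135 = -33967145/37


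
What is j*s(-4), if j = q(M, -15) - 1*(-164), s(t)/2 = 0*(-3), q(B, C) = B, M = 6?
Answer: 0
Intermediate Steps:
s(t) = 0 (s(t) = 2*(0*(-3)) = 2*0 = 0)
j = 170 (j = 6 - 1*(-164) = 6 + 164 = 170)
j*s(-4) = 170*0 = 0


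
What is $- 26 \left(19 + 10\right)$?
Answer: $-754$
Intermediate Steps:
$- 26 \left(19 + 10\right) = \left(-26\right) 29 = -754$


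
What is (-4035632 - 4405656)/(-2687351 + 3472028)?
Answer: -8441288/784677 ≈ -10.758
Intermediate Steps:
(-4035632 - 4405656)/(-2687351 + 3472028) = -8441288/784677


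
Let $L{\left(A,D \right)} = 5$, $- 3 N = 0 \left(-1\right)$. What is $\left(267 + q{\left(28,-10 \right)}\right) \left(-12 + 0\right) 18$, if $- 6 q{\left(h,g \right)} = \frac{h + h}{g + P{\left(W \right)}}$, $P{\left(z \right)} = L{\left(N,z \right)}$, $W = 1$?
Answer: $- \frac{290376}{5} \approx -58075.0$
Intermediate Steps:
$N = 0$ ($N = - \frac{0 \left(-1\right)}{3} = \left(- \frac{1}{3}\right) 0 = 0$)
$P{\left(z \right)} = 5$
$q{\left(h,g \right)} = - \frac{h}{3 \left(5 + g\right)}$ ($q{\left(h,g \right)} = - \frac{\left(h + h\right) \frac{1}{g + 5}}{6} = - \frac{2 h \frac{1}{5 + g}}{6} = - \frac{h}{3 \left(5 + g\right)}$)
$\left(267 + q{\left(28,-10 \right)}\right) \left(-12 + 0\right) 18 = \left(267 - \frac{28}{15 + 3 \left(-10\right)}\right) \left(-12 + 0\right) 18 = \left(267 - \frac{28}{15 - 30}\right) \left(\left(-12\right) 18\right) = \left(267 - \frac{28}{-15}\right) \left(-216\right) = \left(267 - 28 \left(- \frac{1}{15}\right)\right) \left(-216\right) = \left(267 + \frac{28}{15}\right) \left(-216\right) = \frac{4033}{15} \left(-216\right) = - \frac{290376}{5}$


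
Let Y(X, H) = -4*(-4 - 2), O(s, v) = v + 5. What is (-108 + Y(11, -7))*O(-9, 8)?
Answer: -1092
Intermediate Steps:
O(s, v) = 5 + v
Y(X, H) = 24 (Y(X, H) = -4*(-6) = 24)
(-108 + Y(11, -7))*O(-9, 8) = (-108 + 24)*(5 + 8) = -84*13 = -1092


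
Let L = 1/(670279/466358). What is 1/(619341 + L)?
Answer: 670279/415131732497 ≈ 1.6146e-6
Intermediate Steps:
L = 466358/670279 (L = 1/(670279*(1/466358)) = 1/(670279/466358) = 466358/670279 ≈ 0.69577)
1/(619341 + L) = 1/(619341 + 466358/670279) = 1/(415131732497/670279) = 670279/415131732497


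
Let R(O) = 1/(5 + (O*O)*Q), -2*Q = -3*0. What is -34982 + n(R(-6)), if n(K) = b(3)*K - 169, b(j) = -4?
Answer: -175759/5 ≈ -35152.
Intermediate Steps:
Q = 0 (Q = -(-3)*0/2 = -½*0 = 0)
R(O) = ⅕ (R(O) = 1/(5 + (O*O)*0) = 1/(5 + O²*0) = 1/(5 + 0) = 1/5 = ⅕)
n(K) = -169 - 4*K (n(K) = -4*K - 169 = -169 - 4*K)
-34982 + n(R(-6)) = -34982 + (-169 - 4*⅕) = -34982 + (-169 - ⅘) = -34982 - 849/5 = -175759/5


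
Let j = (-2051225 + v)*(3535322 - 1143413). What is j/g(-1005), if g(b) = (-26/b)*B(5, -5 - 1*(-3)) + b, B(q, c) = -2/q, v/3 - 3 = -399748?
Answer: 39068392753903500/5050177 ≈ 7.7360e+9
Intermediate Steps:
v = -1199235 (v = 9 + 3*(-399748) = 9 - 1199244 = -1199235)
j = -7774804528140 (j = (-2051225 - 1199235)*(3535322 - 1143413) = -3250460*2391909 = -7774804528140)
g(b) = b + 52/(5*b) (g(b) = (-26/b)*(-2/5) + b = (-26/b)*(-2*⅕) + b = -26/b*(-⅖) + b = 52/(5*b) + b = b + 52/(5*b))
j/g(-1005) = -7774804528140/(-1005 + (52/5)/(-1005)) = -7774804528140/(-1005 + (52/5)*(-1/1005)) = -7774804528140/(-1005 - 52/5025) = -7774804528140/(-5050177/5025) = -7774804528140*(-5025/5050177) = 39068392753903500/5050177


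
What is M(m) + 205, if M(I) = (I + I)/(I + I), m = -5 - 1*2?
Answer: 206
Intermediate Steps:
m = -7 (m = -5 - 2 = -7)
M(I) = 1 (M(I) = (2*I)/((2*I)) = (2*I)*(1/(2*I)) = 1)
M(m) + 205 = 1 + 205 = 206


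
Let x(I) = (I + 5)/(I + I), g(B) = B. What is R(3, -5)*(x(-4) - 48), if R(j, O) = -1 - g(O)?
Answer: -385/2 ≈ -192.50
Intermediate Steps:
R(j, O) = -1 - O
x(I) = (5 + I)/(2*I) (x(I) = (5 + I)/((2*I)) = (5 + I)*(1/(2*I)) = (5 + I)/(2*I))
R(3, -5)*(x(-4) - 48) = (-1 - 1*(-5))*((1/2)*(5 - 4)/(-4) - 48) = (-1 + 5)*((1/2)*(-1/4)*1 - 48) = 4*(-1/8 - 48) = 4*(-385/8) = -385/2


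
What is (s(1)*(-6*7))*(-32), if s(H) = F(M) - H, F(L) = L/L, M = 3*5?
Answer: 0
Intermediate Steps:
M = 15
F(L) = 1
s(H) = 1 - H
(s(1)*(-6*7))*(-32) = ((1 - 1*1)*(-6*7))*(-32) = ((1 - 1)*(-42))*(-32) = (0*(-42))*(-32) = 0*(-32) = 0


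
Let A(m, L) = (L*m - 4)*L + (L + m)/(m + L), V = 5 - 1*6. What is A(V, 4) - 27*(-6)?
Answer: 131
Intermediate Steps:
V = -1 (V = 5 - 6 = -1)
A(m, L) = 1 + L*(-4 + L*m) (A(m, L) = (-4 + L*m)*L + (L + m)/(L + m) = L*(-4 + L*m) + 1 = 1 + L*(-4 + L*m))
A(V, 4) - 27*(-6) = (1 - 4*4 - 1*4²) - 27*(-6) = (1 - 16 - 1*16) + 162 = (1 - 16 - 16) + 162 = -31 + 162 = 131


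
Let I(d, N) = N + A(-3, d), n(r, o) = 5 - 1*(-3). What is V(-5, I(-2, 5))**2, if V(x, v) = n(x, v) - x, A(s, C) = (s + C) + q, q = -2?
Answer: 169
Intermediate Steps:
A(s, C) = -2 + C + s (A(s, C) = (s + C) - 2 = (C + s) - 2 = -2 + C + s)
n(r, o) = 8 (n(r, o) = 5 + 3 = 8)
I(d, N) = -5 + N + d (I(d, N) = N + (-2 + d - 3) = N + (-5 + d) = -5 + N + d)
V(x, v) = 8 - x
V(-5, I(-2, 5))**2 = (8 - 1*(-5))**2 = (8 + 5)**2 = 13**2 = 169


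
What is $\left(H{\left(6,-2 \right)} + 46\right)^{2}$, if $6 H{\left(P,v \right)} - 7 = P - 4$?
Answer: $\frac{9025}{4} \approx 2256.3$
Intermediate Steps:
$H{\left(P,v \right)} = \frac{1}{2} + \frac{P}{6}$ ($H{\left(P,v \right)} = \frac{7}{6} + \frac{P - 4}{6} = \frac{7}{6} + \frac{-4 + P}{6} = \frac{7}{6} + \left(- \frac{2}{3} + \frac{P}{6}\right) = \frac{1}{2} + \frac{P}{6}$)
$\left(H{\left(6,-2 \right)} + 46\right)^{2} = \left(\left(\frac{1}{2} + \frac{1}{6} \cdot 6\right) + 46\right)^{2} = \left(\left(\frac{1}{2} + 1\right) + 46\right)^{2} = \left(\frac{3}{2} + 46\right)^{2} = \left(\frac{95}{2}\right)^{2} = \frac{9025}{4}$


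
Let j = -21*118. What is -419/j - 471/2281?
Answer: -211399/5652318 ≈ -0.037400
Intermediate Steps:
j = -2478
-419/j - 471/2281 = -419/(-2478) - 471/2281 = -419*(-1/2478) - 471*1/2281 = 419/2478 - 471/2281 = -211399/5652318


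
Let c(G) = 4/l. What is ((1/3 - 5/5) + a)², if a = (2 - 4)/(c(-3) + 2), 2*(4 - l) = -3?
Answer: 49/25 ≈ 1.9600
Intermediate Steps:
l = 11/2 (l = 4 - ½*(-3) = 4 + 3/2 = 11/2 ≈ 5.5000)
c(G) = 8/11 (c(G) = 4/(11/2) = 4*(2/11) = 8/11)
a = -11/15 (a = (2 - 4)/(8/11 + 2) = -2/30/11 = -2*11/30 = -11/15 ≈ -0.73333)
((1/3 - 5/5) + a)² = ((1/3 - 5/5) - 11/15)² = ((1*(⅓) - 5*⅕) - 11/15)² = ((⅓ - 1) - 11/15)² = (-⅔ - 11/15)² = (-7/5)² = 49/25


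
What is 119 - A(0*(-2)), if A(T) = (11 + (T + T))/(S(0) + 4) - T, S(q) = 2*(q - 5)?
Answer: 725/6 ≈ 120.83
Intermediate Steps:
S(q) = -10 + 2*q (S(q) = 2*(-5 + q) = -10 + 2*q)
A(T) = -11/6 - 4*T/3 (A(T) = (11 + (T + T))/((-10 + 2*0) + 4) - T = (11 + 2*T)/((-10 + 0) + 4) - T = (11 + 2*T)/(-10 + 4) - T = (11 + 2*T)/(-6) - T = (11 + 2*T)*(-1/6) - T = (-11/6 - T/3) - T = -11/6 - 4*T/3)
119 - A(0*(-2)) = 119 - (-11/6 - 0*(-2)) = 119 - (-11/6 - 4/3*0) = 119 - (-11/6 + 0) = 119 - 1*(-11/6) = 119 + 11/6 = 725/6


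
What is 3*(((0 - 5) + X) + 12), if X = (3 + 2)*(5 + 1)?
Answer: 111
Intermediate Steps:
X = 30 (X = 5*6 = 30)
3*(((0 - 5) + X) + 12) = 3*(((0 - 5) + 30) + 12) = 3*((-5 + 30) + 12) = 3*(25 + 12) = 3*37 = 111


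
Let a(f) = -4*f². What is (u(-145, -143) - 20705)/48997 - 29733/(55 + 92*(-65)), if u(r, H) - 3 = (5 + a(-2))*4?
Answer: 444635917/96769075 ≈ 4.5948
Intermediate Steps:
u(r, H) = -41 (u(r, H) = 3 + (5 - 4*(-2)²)*4 = 3 + (5 - 4*4)*4 = 3 + (5 - 16)*4 = 3 - 11*4 = 3 - 44 = -41)
(u(-145, -143) - 20705)/48997 - 29733/(55 + 92*(-65)) = (-41 - 20705)/48997 - 29733/(55 + 92*(-65)) = -20746*1/48997 - 29733/(55 - 5980) = -20746/48997 - 29733/(-5925) = -20746/48997 - 29733*(-1/5925) = -20746/48997 + 9911/1975 = 444635917/96769075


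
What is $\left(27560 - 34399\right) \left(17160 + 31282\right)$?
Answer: $-331294838$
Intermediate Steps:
$\left(27560 - 34399\right) \left(17160 + 31282\right) = \left(-6839\right) 48442 = -331294838$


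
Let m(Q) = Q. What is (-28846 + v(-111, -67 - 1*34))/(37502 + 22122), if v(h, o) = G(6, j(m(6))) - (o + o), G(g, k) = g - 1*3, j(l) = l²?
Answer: -28641/59624 ≈ -0.48036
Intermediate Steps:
G(g, k) = -3 + g (G(g, k) = g - 3 = -3 + g)
v(h, o) = 3 - 2*o (v(h, o) = (-3 + 6) - (o + o) = 3 - 2*o)
(-28846 + v(-111, -67 - 1*34))/(37502 + 22122) = (-28846 + (3 - 2*(-67 - 1*34)))/(37502 + 22122) = (-28846 + (3 - 2*(-67 - 34)))/59624 = (-28846 + (3 - 2*(-101)))*(1/59624) = (-28846 + (3 + 202))*(1/59624) = (-28846 + 205)*(1/59624) = -28641*1/59624 = -28641/59624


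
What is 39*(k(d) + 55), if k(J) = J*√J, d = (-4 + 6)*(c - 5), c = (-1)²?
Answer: 2145 - 624*I*√2 ≈ 2145.0 - 882.47*I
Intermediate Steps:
c = 1
d = -8 (d = (-4 + 6)*(1 - 5) = 2*(-4) = -8)
k(J) = J^(3/2)
39*(k(d) + 55) = 39*((-8)^(3/2) + 55) = 39*(-16*I*√2 + 55) = 39*(55 - 16*I*√2) = 2145 - 624*I*√2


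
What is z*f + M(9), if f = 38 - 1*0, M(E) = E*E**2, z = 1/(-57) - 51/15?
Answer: 8987/15 ≈ 599.13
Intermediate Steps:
z = -974/285 (z = 1*(-1/57) - 51*1/15 = -1/57 - 17/5 = -974/285 ≈ -3.4175)
M(E) = E**3
f = 38 (f = 38 + 0 = 38)
z*f + M(9) = -974/285*38 + 9**3 = -1948/15 + 729 = 8987/15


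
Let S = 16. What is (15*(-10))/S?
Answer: -75/8 ≈ -9.3750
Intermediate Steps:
(15*(-10))/S = (15*(-10))/16 = -150*1/16 = -75/8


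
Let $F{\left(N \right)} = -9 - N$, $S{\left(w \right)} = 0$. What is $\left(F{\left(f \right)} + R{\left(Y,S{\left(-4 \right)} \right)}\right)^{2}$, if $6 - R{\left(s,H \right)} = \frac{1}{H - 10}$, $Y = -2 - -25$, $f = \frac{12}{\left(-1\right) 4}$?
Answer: $\frac{1}{100} \approx 0.01$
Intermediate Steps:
$f = -3$ ($f = \frac{12}{-4} = 12 \left(- \frac{1}{4}\right) = -3$)
$Y = 23$ ($Y = -2 + 25 = 23$)
$R{\left(s,H \right)} = 6 - \frac{1}{-10 + H}$ ($R{\left(s,H \right)} = 6 - \frac{1}{H - 10} = 6 - \frac{1}{-10 + H}$)
$\left(F{\left(f \right)} + R{\left(Y,S{\left(-4 \right)} \right)}\right)^{2} = \left(\left(-9 - -3\right) + \frac{-61 + 6 \cdot 0}{-10 + 0}\right)^{2} = \left(\left(-9 + 3\right) + \frac{-61 + 0}{-10}\right)^{2} = \left(-6 - - \frac{61}{10}\right)^{2} = \left(-6 + \frac{61}{10}\right)^{2} = \left(\frac{1}{10}\right)^{2} = \frac{1}{100}$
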